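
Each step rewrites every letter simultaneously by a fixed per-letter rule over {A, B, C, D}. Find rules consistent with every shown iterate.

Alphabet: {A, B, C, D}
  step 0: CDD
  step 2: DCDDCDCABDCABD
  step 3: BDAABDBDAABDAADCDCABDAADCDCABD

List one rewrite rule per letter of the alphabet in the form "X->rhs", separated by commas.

  step 2 ⇒ step 3: DCDDCDCABDCABD ⇒ BD·AA·BD·BD·AA·BD·AA·DCD·CA·BD·AA·DCD·CA·BD
    A ↦ DCD
    B ↦ CA
    C ↦ AA
    D ↦ BD

A->DCD, B->CA, C->AA, D->BD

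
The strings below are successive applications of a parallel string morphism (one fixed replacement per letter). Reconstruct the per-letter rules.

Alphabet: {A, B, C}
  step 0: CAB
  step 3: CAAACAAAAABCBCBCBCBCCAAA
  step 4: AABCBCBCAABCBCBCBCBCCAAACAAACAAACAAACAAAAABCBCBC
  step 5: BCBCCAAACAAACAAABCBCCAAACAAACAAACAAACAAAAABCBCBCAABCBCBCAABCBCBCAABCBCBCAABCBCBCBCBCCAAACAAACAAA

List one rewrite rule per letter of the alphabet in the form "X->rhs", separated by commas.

A->BC, B->CA, C->AA

  step 4 ⇒ step 5: AABCBCBCAABCBCBCBCBCCAAACAAACAAACAAACAAAAABCBCBC ⇒ BC·BC·CA·AA·CA·AA·CA·AA·BC·BC·CA·AA·CA·AA·CA·AA·CA·AA·CA·AA·AA·BC·BC·BC·AA·BC·BC·BC·AA·BC·BC·BC·AA·BC·BC·BC·AA·BC·BC·BC·BC·BC·CA·AA·CA·AA·CA·AA
    A ↦ BC
    B ↦ CA
    C ↦ AA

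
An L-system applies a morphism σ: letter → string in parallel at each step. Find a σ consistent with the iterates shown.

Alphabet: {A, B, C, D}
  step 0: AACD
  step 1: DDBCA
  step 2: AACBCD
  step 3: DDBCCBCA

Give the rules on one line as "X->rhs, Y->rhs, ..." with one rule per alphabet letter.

A->D, B->C, C->BC, D->A

  step 2 ⇒ step 3: AACBCD ⇒ D·D·BC·C·BC·A
    A ↦ D
    B ↦ C
    C ↦ BC
    D ↦ A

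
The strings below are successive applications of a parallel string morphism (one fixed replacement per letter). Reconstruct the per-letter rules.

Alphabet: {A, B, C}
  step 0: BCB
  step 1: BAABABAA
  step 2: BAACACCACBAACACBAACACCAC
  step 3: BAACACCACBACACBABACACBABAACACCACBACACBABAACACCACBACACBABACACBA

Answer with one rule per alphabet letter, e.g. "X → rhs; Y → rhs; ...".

  step 2 ⇒ step 3: BAACACCACBAACACBAACACCAC ⇒ BAA·CAC·CAC·BA·CAC·BA·BA·CAC·BA·BAA·CAC·CAC·BA·CAC·BA·BAA·CAC·CAC·BA·CAC·BA·BA·CAC·BA
    A ↦ CAC
    B ↦ BAA
    C ↦ BA

A->CAC, B->BAA, C->BA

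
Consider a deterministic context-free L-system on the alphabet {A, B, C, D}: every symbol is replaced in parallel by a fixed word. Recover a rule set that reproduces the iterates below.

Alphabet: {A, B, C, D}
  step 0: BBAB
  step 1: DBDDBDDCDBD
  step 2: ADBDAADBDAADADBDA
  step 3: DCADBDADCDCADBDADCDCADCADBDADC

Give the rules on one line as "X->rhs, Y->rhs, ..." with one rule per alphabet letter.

A->DC, B->DBD, C->D, D->A

  step 2 ⇒ step 3: ADBDAADBDAADADBDA ⇒ DC·A·DBD·A·DC·DC·A·DBD·A·DC·DC·A·DC·A·DBD·A·DC
    A ↦ DC
    B ↦ DBD
    D ↦ A
  step 1 ⇒ step 2: DBDDBDDCDBD ⇒ A·DBD·A·A·DBD·A·A·D·A·DBD·A
    C ↦ D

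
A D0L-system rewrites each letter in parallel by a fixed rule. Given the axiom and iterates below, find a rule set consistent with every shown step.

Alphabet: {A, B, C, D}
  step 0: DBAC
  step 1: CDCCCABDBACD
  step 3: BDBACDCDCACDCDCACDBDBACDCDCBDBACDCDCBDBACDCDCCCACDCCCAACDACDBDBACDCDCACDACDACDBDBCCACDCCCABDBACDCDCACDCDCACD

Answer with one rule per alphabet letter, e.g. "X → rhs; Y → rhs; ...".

  step 0 ⇒ step 1: DBAC ⇒ CDC·CCA·BDB·ACD
    A ↦ BDB
    B ↦ CCA
    C ↦ ACD
    D ↦ CDC

A->BDB, B->CCA, C->ACD, D->CDC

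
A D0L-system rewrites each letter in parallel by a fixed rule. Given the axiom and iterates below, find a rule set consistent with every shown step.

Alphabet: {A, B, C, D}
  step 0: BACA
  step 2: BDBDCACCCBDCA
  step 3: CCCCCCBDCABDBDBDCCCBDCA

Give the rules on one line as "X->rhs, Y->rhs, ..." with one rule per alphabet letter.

A->CA, B->C, C->BD, D->CC

  step 2 ⇒ step 3: BDBDCACCCBDCA ⇒ C·CC·C·CC·BD·CA·BD·BD·BD·C·CC·BD·CA
    A ↦ CA
    B ↦ C
    C ↦ BD
    D ↦ CC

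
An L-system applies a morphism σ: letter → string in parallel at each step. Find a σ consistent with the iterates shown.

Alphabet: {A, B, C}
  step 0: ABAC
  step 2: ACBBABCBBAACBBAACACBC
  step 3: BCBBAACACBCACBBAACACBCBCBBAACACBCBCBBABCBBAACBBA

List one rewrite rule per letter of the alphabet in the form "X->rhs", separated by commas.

  step 2 ⇒ step 3: ACBBABCBBAACBBAACACBC ⇒ BC·BBA·AC·AC·BC·AC·BBA·AC·AC·BC·BC·BBA·AC·AC·BC·BC·BBA·BC·BBA·AC·BBA
    A ↦ BC
    B ↦ AC
    C ↦ BBA

A->BC, B->AC, C->BBA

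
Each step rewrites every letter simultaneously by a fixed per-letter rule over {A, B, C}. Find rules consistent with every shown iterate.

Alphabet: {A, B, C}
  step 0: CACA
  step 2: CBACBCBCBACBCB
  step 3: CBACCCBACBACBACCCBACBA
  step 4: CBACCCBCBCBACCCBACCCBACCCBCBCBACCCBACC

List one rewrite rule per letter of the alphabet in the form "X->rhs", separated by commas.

A->CC, B->A, C->CB

  step 3 ⇒ step 4: CBACCCBACBACBACCCBACBA ⇒ CB·A·CC·CB·CB·CB·A·CC·CB·A·CC·CB·A·CC·CB·CB·CB·A·CC·CB·A·CC
    A ↦ CC
    B ↦ A
    C ↦ CB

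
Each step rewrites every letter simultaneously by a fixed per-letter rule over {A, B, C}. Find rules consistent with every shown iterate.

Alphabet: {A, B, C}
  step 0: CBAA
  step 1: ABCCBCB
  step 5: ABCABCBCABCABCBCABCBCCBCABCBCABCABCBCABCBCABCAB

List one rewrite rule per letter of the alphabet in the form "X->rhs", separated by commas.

  step 0 ⇒ step 1: CBAA ⇒ AB·C·CB·CB
    A ↦ CB
    B ↦ C
    C ↦ AB

A->CB, B->C, C->AB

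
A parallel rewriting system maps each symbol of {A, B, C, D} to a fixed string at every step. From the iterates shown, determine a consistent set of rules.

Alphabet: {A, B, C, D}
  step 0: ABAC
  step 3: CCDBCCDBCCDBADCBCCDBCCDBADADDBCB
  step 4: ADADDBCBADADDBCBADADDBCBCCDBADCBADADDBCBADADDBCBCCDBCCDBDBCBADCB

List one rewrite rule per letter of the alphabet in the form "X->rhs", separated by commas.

A->CC, B->CB, C->AD, D->DB

  step 3 ⇒ step 4: CCDBCCDBCCDBADCBCCDBCCDBADADDBCB ⇒ AD·AD·DB·CB·AD·AD·DB·CB·AD·AD·DB·CB·CC·DB·AD·CB·AD·AD·DB·CB·AD·AD·DB·CB·CC·DB·CC·DB·DB·CB·AD·CB
    A ↦ CC
    B ↦ CB
    C ↦ AD
    D ↦ DB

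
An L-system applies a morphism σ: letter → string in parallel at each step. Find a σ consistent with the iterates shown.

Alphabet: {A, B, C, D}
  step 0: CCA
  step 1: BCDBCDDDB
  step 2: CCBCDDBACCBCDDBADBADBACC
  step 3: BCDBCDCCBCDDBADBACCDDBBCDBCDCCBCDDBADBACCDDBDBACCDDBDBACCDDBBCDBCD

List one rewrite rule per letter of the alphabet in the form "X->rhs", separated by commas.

  step 2 ⇒ step 3: CCBCDDBACCBCDDBADBADBACC ⇒ BCD·BCD·CC·BCD·DBA·DBA·CC·DDB·BCD·BCD·CC·BCD·DBA·DBA·CC·DDB·DBA·CC·DDB·DBA·CC·DDB·BCD·BCD
    A ↦ DDB
    B ↦ CC
    C ↦ BCD
    D ↦ DBA

A->DDB, B->CC, C->BCD, D->DBA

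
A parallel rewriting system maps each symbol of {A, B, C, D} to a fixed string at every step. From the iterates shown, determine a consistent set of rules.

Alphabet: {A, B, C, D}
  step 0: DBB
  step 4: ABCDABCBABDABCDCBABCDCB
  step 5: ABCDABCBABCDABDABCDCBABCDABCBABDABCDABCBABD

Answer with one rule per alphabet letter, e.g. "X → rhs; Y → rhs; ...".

A->ABC, B->D, C->AB, D->CB

  step 4 ⇒ step 5: ABCDABCBABDABCDCBABCDCB ⇒ ABC·D·AB·CB·ABC·D·AB·D·ABC·D·CB·ABC·D·AB·CB·AB·D·ABC·D·AB·CB·AB·D
    A ↦ ABC
    B ↦ D
    C ↦ AB
    D ↦ CB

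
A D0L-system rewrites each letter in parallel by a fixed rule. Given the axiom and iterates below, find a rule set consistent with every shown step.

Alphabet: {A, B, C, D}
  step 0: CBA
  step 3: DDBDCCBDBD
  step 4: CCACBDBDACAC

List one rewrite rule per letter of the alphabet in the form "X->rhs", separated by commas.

A->DD, B->A, C->BD, D->C

  step 3 ⇒ step 4: DDBDCCBDBD ⇒ C·C·A·C·BD·BD·A·C·A·C
    B ↦ A
    C ↦ BD
    D ↦ C
    A ↦ DD  (constrained at step 0)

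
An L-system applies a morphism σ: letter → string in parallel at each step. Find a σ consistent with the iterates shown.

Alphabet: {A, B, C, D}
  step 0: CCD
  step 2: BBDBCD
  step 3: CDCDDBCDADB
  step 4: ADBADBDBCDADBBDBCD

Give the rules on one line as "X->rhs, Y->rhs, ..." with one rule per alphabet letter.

  step 3 ⇒ step 4: CDCDDBCDADB ⇒ A·DB·A·DB·DB·CD·A·DB·B·DB·CD
    A ↦ B
    B ↦ CD
    C ↦ A
    D ↦ DB

A->B, B->CD, C->A, D->DB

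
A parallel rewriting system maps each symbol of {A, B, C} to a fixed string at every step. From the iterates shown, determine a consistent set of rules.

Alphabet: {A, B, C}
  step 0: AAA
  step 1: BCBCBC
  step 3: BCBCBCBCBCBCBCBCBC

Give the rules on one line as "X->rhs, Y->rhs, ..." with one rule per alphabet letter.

A->BC, B->A, C->AA

  step 0 ⇒ step 1: AAA ⇒ BC·BC·BC
    A ↦ BC
    B ↦ A  (constrained at step 1)
    C ↦ AA  (constrained at step 1)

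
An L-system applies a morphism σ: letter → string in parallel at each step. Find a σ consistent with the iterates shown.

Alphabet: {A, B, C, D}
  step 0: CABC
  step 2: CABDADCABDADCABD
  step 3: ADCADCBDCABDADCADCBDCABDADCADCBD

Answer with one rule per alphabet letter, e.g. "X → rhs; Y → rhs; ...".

  step 2 ⇒ step 3: CABDADCABDADCABD ⇒ AD·CA·DC·BD·CA·BD·AD·CA·DC·BD·CA·BD·AD·CA·DC·BD
    A ↦ CA
    B ↦ DC
    C ↦ AD
    D ↦ BD

A->CA, B->DC, C->AD, D->BD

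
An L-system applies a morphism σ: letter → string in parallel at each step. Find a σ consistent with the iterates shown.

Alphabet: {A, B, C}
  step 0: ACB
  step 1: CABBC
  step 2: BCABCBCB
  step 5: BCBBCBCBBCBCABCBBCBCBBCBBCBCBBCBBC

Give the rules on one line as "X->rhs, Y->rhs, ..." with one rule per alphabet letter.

  step 1 ⇒ step 2: CABBC ⇒ B·CA·BC·BC·B
    A ↦ CA
    B ↦ BC
    C ↦ B

A->CA, B->BC, C->B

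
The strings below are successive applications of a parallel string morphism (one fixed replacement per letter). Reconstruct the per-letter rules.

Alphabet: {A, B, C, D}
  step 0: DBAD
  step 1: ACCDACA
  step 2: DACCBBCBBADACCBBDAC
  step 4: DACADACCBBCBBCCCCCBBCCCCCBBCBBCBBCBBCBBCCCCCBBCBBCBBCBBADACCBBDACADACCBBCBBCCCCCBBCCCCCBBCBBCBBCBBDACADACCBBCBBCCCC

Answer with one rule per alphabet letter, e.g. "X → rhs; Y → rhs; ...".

  step 1 ⇒ step 2: ACCDACA ⇒ DAC·CBB·CBB·A·DAC·CBB·DAC
    A ↦ DAC
    C ↦ CBB
    D ↦ A
  step 0 ⇒ step 1: DBAD ⇒ A·CC·DAC·A
    B ↦ CC

A->DAC, B->CC, C->CBB, D->A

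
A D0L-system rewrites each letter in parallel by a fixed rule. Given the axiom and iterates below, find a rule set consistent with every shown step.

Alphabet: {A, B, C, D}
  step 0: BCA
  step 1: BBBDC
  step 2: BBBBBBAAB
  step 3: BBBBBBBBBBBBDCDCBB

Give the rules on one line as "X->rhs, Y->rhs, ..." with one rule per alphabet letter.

  step 2 ⇒ step 3: BBBBBBAAB ⇒ BB·BB·BB·BB·BB·BB·DC·DC·BB
    A ↦ DC
    B ↦ BB
  step 0 ⇒ step 1: BCA ⇒ BB·B·DC
    C ↦ B
  step 1 ⇒ step 2: BBBDC ⇒ BB·BB·BB·AA·B
    D ↦ AA

A->DC, B->BB, C->B, D->AA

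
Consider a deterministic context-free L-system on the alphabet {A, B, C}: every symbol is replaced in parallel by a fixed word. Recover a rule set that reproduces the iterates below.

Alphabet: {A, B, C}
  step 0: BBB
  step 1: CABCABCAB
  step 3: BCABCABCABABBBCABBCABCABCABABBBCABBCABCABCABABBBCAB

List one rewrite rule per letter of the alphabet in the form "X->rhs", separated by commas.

  step 0 ⇒ step 1: BBB ⇒ CAB·CAB·CAB
    B ↦ CAB
    A ↦ B  (constrained at step 1)
    C ↦ ABB  (constrained at step 1)

A->B, B->CAB, C->ABB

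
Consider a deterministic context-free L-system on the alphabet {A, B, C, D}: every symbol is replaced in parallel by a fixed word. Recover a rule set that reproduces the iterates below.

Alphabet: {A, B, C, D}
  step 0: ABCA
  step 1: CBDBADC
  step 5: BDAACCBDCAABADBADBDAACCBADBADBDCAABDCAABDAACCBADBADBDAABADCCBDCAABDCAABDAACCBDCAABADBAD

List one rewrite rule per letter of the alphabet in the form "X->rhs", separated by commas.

  step 0 ⇒ step 1: ABCA ⇒ C·BD·BAD·C
    A ↦ C
    B ↦ BD
    C ↦ BAD
    D ↦ AA  (constrained at step 1)

A->C, B->BD, C->BAD, D->AA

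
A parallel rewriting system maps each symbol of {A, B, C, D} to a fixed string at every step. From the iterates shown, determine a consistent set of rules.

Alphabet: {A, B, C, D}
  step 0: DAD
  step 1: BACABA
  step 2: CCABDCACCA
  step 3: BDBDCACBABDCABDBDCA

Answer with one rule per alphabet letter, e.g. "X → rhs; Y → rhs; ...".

A->CA, B->C, C->BD, D->BA

  step 2 ⇒ step 3: CCABDCACCA ⇒ BD·BD·CA·C·BA·BD·CA·BD·BD·CA
    A ↦ CA
    B ↦ C
    C ↦ BD
    D ↦ BA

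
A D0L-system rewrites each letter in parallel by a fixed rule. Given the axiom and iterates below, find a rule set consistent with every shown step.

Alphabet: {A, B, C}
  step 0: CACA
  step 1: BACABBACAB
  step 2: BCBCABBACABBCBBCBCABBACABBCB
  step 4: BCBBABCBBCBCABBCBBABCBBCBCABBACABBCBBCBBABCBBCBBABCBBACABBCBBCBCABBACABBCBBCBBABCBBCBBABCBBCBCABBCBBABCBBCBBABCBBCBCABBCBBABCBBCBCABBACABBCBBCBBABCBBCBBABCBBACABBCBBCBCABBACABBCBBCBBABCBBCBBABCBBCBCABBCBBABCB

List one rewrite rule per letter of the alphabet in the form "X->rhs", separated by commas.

  step 1 ⇒ step 2: BACABBACAB ⇒ BCB·CAB·BA·CAB·BCB·BCB·CAB·BA·CAB·BCB
    A ↦ CAB
    B ↦ BCB
    C ↦ BA

A->CAB, B->BCB, C->BA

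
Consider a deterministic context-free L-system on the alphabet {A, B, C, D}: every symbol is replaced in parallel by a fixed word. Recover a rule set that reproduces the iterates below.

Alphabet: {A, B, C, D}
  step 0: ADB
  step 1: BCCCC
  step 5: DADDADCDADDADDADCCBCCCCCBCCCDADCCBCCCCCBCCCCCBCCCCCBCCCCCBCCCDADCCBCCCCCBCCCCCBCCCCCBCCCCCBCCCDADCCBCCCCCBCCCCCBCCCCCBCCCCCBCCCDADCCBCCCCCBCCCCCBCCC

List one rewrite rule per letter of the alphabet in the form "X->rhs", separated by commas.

  step 0 ⇒ step 1: ADB ⇒ BC·CC·C
    A ↦ BC
    B ↦ C
    D ↦ CC
    C ↦ DAD  (constrained at step 1)

A->BC, B->C, C->DAD, D->CC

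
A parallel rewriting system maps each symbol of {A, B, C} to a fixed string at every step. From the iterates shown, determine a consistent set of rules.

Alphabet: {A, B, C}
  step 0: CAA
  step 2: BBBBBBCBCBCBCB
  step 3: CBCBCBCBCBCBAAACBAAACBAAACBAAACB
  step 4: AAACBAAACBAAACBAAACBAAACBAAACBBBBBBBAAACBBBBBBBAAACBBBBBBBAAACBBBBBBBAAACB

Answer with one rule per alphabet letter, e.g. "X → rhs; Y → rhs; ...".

  step 3 ⇒ step 4: CBCBCBCBCBCBAAACBAAACBAAACBAAACB ⇒ AAA·CB·AAA·CB·AAA·CB·AAA·CB·AAA·CB·AAA·CB·BB·BB·BB·AAA·CB·BB·BB·BB·AAA·CB·BB·BB·BB·AAA·CB·BB·BB·BB·AAA·CB
    A ↦ BB
    B ↦ CB
    C ↦ AAA

A->BB, B->CB, C->AAA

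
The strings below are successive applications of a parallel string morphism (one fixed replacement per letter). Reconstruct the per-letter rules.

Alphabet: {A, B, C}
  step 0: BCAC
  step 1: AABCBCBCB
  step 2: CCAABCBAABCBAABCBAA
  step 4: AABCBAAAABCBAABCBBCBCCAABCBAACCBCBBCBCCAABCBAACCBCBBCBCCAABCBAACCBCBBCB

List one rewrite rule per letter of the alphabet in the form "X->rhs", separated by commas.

  step 1 ⇒ step 2: AABCBCBCB ⇒ C·C·AA·BCB·AA·BCB·AA·BCB·AA
    A ↦ C
    B ↦ AA
    C ↦ BCB

A->C, B->AA, C->BCB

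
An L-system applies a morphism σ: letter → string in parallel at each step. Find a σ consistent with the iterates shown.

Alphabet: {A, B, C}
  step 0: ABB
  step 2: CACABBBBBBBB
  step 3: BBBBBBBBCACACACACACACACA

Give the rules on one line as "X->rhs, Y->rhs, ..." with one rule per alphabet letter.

A->BB, B->CA, C->BB

  step 2 ⇒ step 3: CACABBBBBBBB ⇒ BB·BB·BB·BB·CA·CA·CA·CA·CA·CA·CA·CA
    A ↦ BB
    B ↦ CA
    C ↦ BB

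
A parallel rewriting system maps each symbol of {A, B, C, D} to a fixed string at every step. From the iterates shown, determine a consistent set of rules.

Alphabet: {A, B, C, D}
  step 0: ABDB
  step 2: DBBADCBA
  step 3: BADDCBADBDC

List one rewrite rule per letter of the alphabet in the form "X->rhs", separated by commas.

A->C, B->D, C->DB, D->BA

  step 2 ⇒ step 3: DBBADCBA ⇒ BA·D·D·C·BA·DB·D·C
    A ↦ C
    B ↦ D
    C ↦ DB
    D ↦ BA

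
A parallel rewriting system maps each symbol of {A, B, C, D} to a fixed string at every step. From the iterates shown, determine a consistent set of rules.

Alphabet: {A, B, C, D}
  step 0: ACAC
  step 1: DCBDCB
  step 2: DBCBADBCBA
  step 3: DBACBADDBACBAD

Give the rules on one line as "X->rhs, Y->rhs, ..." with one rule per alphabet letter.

  step 2 ⇒ step 3: DBCBADBCBA ⇒ DB·A·CB·A·D·DB·A·CB·A·D
    A ↦ D
    B ↦ A
    C ↦ CB
    D ↦ DB

A->D, B->A, C->CB, D->DB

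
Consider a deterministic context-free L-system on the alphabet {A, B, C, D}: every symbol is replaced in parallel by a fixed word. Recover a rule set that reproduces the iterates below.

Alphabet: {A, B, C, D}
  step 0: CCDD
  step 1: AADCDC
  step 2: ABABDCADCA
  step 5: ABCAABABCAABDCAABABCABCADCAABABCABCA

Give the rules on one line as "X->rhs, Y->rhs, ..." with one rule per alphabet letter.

A->AB, B->C, C->A, D->DC

  step 1 ⇒ step 2: AADCDC ⇒ AB·AB·DC·A·DC·A
    A ↦ AB
    C ↦ A
    D ↦ DC
    B ↦ C  (constrained at step 2)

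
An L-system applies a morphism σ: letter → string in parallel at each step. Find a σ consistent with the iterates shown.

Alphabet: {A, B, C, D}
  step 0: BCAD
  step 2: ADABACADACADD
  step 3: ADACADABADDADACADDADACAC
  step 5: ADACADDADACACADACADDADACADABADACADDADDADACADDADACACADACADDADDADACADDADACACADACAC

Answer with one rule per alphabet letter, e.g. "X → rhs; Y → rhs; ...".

A->AD, B->AB, C->D, D->AC

  step 2 ⇒ step 3: ADABACADACADD ⇒ AD·AC·AD·AB·AD·D·AD·AC·AD·D·AD·AC·AC
    A ↦ AD
    B ↦ AB
    C ↦ D
    D ↦ AC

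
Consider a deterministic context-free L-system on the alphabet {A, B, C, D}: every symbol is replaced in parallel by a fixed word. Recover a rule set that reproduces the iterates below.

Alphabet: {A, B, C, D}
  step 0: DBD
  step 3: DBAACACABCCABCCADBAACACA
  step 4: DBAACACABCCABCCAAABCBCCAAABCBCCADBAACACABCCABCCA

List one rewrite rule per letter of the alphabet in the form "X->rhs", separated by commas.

A->CA, B->AA, C->BC, D->DB

  step 3 ⇒ step 4: DBAACACABCCABCCADBAACACA ⇒ DB·AA·CA·CA·BC·CA·BC·CA·AA·BC·BC·CA·AA·BC·BC·CA·DB·AA·CA·CA·BC·CA·BC·CA
    A ↦ CA
    B ↦ AA
    C ↦ BC
    D ↦ DB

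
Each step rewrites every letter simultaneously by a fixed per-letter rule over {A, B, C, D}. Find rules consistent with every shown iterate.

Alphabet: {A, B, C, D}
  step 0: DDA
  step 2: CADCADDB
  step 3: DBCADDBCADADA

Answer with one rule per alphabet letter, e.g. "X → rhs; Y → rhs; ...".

A->C, B->A, C->DB, D->AD

  step 2 ⇒ step 3: CADCADDB ⇒ DB·C·AD·DB·C·AD·AD·A
    A ↦ C
    B ↦ A
    C ↦ DB
    D ↦ AD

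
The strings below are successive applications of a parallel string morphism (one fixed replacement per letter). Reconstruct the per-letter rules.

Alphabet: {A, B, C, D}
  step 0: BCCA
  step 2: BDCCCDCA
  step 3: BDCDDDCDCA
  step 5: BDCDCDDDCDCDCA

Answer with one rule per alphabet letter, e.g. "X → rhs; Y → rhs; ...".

  step 2 ⇒ step 3: BDCCCDCA ⇒ BD·C·D·D·D·C·D·CA
    A ↦ CA
    B ↦ BD
    C ↦ D
    D ↦ C

A->CA, B->BD, C->D, D->C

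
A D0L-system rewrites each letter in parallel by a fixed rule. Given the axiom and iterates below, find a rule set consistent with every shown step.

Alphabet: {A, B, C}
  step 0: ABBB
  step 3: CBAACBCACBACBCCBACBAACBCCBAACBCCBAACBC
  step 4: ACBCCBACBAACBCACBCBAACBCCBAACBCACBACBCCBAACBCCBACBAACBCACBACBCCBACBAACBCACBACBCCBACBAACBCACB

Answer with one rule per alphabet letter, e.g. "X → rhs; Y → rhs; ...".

A->CBA, B->C, C->ACB

  step 3 ⇒ step 4: CBAACBCACBACBCCBACBAACBCCBAACBCCBAACBC ⇒ ACB·C·CBA·CBA·ACB·C·ACB·CBA·ACB·C·CBA·ACB·C·ACB·ACB·C·CBA·ACB·C·CBA·CBA·ACB·C·ACB·ACB·C·CBA·CBA·ACB·C·ACB·ACB·C·CBA·CBA·ACB·C·ACB
    A ↦ CBA
    B ↦ C
    C ↦ ACB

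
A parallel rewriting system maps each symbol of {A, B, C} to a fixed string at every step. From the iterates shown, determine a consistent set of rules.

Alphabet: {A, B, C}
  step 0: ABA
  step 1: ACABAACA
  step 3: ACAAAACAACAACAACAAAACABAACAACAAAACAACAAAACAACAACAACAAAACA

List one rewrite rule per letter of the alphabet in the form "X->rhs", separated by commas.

  step 0 ⇒ step 1: ABA ⇒ ACA·BA·ACA
    A ↦ ACA
    B ↦ BA
    C ↦ AA  (constrained at step 1)

A->ACA, B->BA, C->AA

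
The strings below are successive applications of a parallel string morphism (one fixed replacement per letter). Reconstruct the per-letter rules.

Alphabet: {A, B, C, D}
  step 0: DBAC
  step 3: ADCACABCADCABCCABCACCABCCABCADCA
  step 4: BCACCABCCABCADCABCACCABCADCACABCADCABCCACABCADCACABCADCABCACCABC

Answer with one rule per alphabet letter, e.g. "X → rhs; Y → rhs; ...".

A->BC, B->AD, C->CA, D->AC

  step 3 ⇒ step 4: ADCACABCADCABCCABCACCABCCABCADCA ⇒ BC·AC·CA·BC·CA·BC·AD·CA·BC·AC·CA·BC·AD·CA·CA·BC·AD·CA·BC·CA·CA·BC·AD·CA·CA·BC·AD·CA·BC·AC·CA·BC
    A ↦ BC
    B ↦ AD
    C ↦ CA
    D ↦ AC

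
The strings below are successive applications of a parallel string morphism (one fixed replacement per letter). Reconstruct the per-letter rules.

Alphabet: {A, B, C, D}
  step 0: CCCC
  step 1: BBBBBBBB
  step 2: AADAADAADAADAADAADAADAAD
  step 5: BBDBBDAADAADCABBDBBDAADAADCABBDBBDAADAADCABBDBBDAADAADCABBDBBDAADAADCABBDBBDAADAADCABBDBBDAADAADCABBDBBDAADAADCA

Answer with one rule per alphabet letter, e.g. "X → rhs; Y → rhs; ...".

  step 1 ⇒ step 2: BBBBBBBB ⇒ AAD·AAD·AAD·AAD·AAD·AAD·AAD·AAD
    B ↦ AAD
    A ↦ D  (constrained at step 2)
  step 0 ⇒ step 1: CCCC ⇒ BB·BB·BB·BB
    C ↦ BB
    D ↦ CA  (constrained at step 2)

A->D, B->AAD, C->BB, D->CA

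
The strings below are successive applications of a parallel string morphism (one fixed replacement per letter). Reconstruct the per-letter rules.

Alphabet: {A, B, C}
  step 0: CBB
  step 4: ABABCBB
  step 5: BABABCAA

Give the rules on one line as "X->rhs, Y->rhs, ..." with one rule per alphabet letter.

  step 4 ⇒ step 5: ABABCBB ⇒ B·A·B·A·BC·A·A
    A ↦ B
    B ↦ A
    C ↦ BC

A->B, B->A, C->BC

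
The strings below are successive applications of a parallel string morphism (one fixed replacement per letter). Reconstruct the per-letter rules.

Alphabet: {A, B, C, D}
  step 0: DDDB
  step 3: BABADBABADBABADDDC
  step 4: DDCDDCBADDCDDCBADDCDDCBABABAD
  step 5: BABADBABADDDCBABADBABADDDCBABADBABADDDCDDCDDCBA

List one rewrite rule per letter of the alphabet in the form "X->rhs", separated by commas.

  step 4 ⇒ step 5: DDCDDCBADDCDDCBADDCDDCBABABAD ⇒ BA·BA·D·BA·BA·D·D·DC·BA·BA·D·BA·BA·D·D·DC·BA·BA·D·BA·BA·D·D·DC·D·DC·D·DC·BA
    A ↦ DC
    B ↦ D
    C ↦ D
    D ↦ BA

A->DC, B->D, C->D, D->BA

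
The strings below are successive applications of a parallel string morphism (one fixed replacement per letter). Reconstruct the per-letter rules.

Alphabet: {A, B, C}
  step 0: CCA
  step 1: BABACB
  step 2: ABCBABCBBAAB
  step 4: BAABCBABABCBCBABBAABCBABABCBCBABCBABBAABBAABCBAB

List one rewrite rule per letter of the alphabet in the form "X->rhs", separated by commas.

  step 1 ⇒ step 2: BABACB ⇒ AB·CB·AB·CB·BA·AB
    A ↦ CB
    B ↦ AB
    C ↦ BA

A->CB, B->AB, C->BA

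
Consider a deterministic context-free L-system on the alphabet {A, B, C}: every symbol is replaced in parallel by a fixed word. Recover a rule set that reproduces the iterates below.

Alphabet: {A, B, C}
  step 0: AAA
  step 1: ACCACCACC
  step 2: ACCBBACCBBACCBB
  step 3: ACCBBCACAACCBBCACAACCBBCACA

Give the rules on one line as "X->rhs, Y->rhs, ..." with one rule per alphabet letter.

A->ACC, B->CA, C->B

  step 2 ⇒ step 3: ACCBBACCBBACCBB ⇒ ACC·B·B·CA·CA·ACC·B·B·CA·CA·ACC·B·B·CA·CA
    A ↦ ACC
    B ↦ CA
    C ↦ B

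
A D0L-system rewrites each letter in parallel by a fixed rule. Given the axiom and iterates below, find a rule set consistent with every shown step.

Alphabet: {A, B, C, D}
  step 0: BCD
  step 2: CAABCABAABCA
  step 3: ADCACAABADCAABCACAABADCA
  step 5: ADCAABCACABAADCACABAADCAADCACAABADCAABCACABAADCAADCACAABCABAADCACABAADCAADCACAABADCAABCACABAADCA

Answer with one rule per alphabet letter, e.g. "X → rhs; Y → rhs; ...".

  step 2 ⇒ step 3: CAABCABAABCA ⇒ AD·CA·CA·AB·AD·CA·AB·CA·CA·AB·AD·CA
    A ↦ CA
    B ↦ AB
    C ↦ AD
    D ↦ BA  (constrained at step 0)

A->CA, B->AB, C->AD, D->BA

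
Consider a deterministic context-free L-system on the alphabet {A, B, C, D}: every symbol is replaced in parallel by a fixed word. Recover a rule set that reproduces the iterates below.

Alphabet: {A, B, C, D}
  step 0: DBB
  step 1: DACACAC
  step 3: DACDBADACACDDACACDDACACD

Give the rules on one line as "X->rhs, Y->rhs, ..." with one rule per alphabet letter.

A->D, B->AC, C->BA, D->DAC

  step 0 ⇒ step 1: DBB ⇒ DAC·AC·AC
    B ↦ AC
    D ↦ DAC
    A ↦ D  (constrained at step 1)
    C ↦ BA  (constrained at step 1)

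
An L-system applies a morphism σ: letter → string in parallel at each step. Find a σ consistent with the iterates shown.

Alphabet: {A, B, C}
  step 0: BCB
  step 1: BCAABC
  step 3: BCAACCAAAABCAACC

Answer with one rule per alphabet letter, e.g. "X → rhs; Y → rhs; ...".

  step 0 ⇒ step 1: BCB ⇒ BC·AA·BC
    B ↦ BC
    C ↦ AA
    A ↦ C  (constrained at step 1)

A->C, B->BC, C->AA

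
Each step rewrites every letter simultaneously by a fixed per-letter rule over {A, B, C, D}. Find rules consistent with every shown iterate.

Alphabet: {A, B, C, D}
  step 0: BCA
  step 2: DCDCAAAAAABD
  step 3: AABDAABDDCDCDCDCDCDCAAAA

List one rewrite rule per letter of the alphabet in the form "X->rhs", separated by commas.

A->DC, B->AA, C->BD, D->AA

  step 2 ⇒ step 3: DCDCAAAAAABD ⇒ AA·BD·AA·BD·DC·DC·DC·DC·DC·DC·AA·AA
    A ↦ DC
    B ↦ AA
    C ↦ BD
    D ↦ AA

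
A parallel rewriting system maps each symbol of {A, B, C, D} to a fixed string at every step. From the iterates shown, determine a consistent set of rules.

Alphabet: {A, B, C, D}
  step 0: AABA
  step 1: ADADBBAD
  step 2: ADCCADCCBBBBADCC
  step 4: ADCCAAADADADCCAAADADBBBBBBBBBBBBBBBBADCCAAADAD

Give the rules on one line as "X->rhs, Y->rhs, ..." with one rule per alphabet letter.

A->AD, B->BB, C->A, D->CC

  step 1 ⇒ step 2: ADADBBAD ⇒ AD·CC·AD·CC·BB·BB·AD·CC
    A ↦ AD
    B ↦ BB
    D ↦ CC
    C ↦ A  (constrained at step 2)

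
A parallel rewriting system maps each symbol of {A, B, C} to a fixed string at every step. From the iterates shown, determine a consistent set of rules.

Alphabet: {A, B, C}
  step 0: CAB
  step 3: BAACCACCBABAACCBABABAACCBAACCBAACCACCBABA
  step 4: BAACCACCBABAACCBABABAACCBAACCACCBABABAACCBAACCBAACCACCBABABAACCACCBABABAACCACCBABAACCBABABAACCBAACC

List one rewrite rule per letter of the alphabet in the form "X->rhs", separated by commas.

A->ACC, B->BA, C->BA

  step 3 ⇒ step 4: BAACCACCBABAACCBABABAACCBAACCBAACCACCBABA ⇒ BA·ACC·ACC·BA·BA·ACC·BA·BA·BA·ACC·BA·ACC·ACC·BA·BA·BA·ACC·BA·ACC·BA·ACC·ACC·BA·BA·BA·ACC·ACC·BA·BA·BA·ACC·ACC·BA·BA·ACC·BA·BA·BA·ACC·BA·ACC
    A ↦ ACC
    B ↦ BA
    C ↦ BA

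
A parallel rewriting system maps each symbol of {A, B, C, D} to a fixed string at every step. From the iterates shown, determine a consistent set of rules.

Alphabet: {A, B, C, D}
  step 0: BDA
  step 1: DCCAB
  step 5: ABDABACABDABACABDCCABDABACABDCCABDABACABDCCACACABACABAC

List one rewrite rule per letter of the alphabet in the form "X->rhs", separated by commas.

  step 0 ⇒ step 1: BDA ⇒ D·CC·AB
    A ↦ AB
    B ↦ D
    D ↦ CC
    C ↦ AC  (constrained at step 1)

A->AB, B->D, C->AC, D->CC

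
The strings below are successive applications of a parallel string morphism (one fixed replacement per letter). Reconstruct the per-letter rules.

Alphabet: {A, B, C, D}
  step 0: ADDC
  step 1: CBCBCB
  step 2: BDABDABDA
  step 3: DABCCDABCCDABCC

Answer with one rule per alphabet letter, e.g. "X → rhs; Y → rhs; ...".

A->C, B->DA, C->B, D->BC

  step 2 ⇒ step 3: BDABDABDA ⇒ DA·BC·C·DA·BC·C·DA·BC·C
    A ↦ C
    B ↦ DA
    D ↦ BC
  step 0 ⇒ step 1: ADDC ⇒ C·BC·BC·B
    C ↦ B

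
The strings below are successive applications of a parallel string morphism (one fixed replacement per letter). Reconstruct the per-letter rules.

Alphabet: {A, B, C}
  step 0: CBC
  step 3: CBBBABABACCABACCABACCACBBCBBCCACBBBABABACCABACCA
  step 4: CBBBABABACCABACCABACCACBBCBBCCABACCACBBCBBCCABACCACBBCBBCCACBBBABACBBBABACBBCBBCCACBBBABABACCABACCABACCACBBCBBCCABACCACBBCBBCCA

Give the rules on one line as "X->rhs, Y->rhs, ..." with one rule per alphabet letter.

  step 3 ⇒ step 4: CBBBABABACCABACCABACCACBBCBBCCACBBBABABACCABACCA ⇒ CBB·BA·BA·BA·CCA·BA·CCA·BA·CCA·CBB·CBB·CCA·BA·CCA·CBB·CBB·CCA·BA·CCA·CBB·CBB·CCA·CBB·BA·BA·CBB·BA·BA·CBB·CBB·CCA·CBB·BA·BA·BA·CCA·BA·CCA·BA·CCA·CBB·CBB·CCA·BA·CCA·CBB·CBB·CCA
    A ↦ CCA
    B ↦ BA
    C ↦ CBB

A->CCA, B->BA, C->CBB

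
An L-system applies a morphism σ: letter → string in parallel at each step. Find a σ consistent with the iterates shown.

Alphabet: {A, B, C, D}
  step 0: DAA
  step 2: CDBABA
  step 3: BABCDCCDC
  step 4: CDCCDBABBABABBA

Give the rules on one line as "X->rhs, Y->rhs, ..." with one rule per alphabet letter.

  step 3 ⇒ step 4: BABCDCCDC ⇒ CD·C·CD·BA·B·BA·BA·B·BA
    A ↦ C
    B ↦ CD
    C ↦ BA
    D ↦ B

A->C, B->CD, C->BA, D->B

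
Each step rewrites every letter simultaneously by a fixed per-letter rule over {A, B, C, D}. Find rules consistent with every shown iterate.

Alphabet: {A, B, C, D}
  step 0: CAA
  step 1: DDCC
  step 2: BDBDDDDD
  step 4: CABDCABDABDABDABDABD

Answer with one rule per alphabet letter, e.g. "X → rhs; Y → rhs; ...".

  step 1 ⇒ step 2: DDCC ⇒ BD·BD·DD·DD
    C ↦ DD
    D ↦ BD
  step 0 ⇒ step 1: CAA ⇒ DD·C·C
    A ↦ C
    B ↦ A  (constrained at step 2)

A->C, B->A, C->DD, D->BD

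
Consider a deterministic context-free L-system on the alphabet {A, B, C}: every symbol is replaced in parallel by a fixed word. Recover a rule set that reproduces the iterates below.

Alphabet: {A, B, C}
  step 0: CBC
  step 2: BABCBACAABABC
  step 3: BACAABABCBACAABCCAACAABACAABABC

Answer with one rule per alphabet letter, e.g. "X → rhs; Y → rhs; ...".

  step 2 ⇒ step 3: BABCBACAABABC ⇒ BA·CAA·BA·BC·BA·CAA·BC·CAA·CAA·BA·CAA·BA·BC
    A ↦ CAA
    B ↦ BA
    C ↦ BC

A->CAA, B->BA, C->BC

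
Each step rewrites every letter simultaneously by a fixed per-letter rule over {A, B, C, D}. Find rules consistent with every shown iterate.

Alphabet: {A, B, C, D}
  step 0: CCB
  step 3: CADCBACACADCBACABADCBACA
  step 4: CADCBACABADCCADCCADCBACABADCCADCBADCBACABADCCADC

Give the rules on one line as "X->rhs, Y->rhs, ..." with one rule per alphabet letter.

A->DC, B->BA, C->CA, D->BA

  step 3 ⇒ step 4: CADCBACACADCBACABADCBACA ⇒ CA·DC·BA·CA·BA·DC·CA·DC·CA·DC·BA·CA·BA·DC·CA·DC·BA·DC·BA·CA·BA·DC·CA·DC
    A ↦ DC
    B ↦ BA
    C ↦ CA
    D ↦ BA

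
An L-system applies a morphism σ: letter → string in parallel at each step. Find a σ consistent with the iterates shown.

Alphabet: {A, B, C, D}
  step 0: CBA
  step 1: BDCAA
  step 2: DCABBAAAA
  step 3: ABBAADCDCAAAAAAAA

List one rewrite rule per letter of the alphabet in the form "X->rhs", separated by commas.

A->AA, B->DC, C->B, D->AB

  step 2 ⇒ step 3: DCABBAAAA ⇒ AB·B·AA·DC·DC·AA·AA·AA·AA
    A ↦ AA
    B ↦ DC
    C ↦ B
    D ↦ AB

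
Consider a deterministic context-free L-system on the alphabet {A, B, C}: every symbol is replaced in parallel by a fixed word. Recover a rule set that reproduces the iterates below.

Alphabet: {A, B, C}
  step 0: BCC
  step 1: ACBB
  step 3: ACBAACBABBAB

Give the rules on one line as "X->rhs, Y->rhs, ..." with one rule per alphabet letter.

A->BA, B->AC, C->B

  step 0 ⇒ step 1: BCC ⇒ AC·B·B
    B ↦ AC
    C ↦ B
    A ↦ BA  (constrained at step 1)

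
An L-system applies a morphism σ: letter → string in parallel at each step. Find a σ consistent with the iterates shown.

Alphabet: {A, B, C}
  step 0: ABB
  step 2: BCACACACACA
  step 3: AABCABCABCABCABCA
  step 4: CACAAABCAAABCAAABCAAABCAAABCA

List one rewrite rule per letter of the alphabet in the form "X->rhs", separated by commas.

A->CA, B->AA, C->B

  step 3 ⇒ step 4: AABCABCABCABCABCA ⇒ CA·CA·AA·B·CA·AA·B·CA·AA·B·CA·AA·B·CA·AA·B·CA
    A ↦ CA
    B ↦ AA
    C ↦ B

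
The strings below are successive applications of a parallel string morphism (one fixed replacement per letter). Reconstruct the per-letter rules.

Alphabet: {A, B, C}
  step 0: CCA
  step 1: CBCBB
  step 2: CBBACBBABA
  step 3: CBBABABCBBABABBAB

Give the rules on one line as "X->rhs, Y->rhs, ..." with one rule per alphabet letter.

  step 2 ⇒ step 3: CBBACBBABA ⇒ CB·BA·BA·B·CB·BA·BA·B·BA·B
    A ↦ B
    B ↦ BA
    C ↦ CB

A->B, B->BA, C->CB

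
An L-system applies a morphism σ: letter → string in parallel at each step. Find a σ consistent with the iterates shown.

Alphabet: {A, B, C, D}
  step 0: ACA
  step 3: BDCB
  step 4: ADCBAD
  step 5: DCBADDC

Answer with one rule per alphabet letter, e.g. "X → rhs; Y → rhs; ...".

A->D, B->AD, C->B, D->C

  step 4 ⇒ step 5: ADCBAD ⇒ D·C·B·AD·D·C
    A ↦ D
    B ↦ AD
    C ↦ B
    D ↦ C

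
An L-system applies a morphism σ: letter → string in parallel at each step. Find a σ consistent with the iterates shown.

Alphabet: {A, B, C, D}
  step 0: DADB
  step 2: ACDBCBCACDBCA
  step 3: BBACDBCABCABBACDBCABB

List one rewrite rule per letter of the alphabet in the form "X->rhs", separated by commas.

A->BB, B->BC, C->A, D->CD

  step 2 ⇒ step 3: ACDBCBCACDBCA ⇒ BB·A·CD·BC·A·BC·A·BB·A·CD·BC·A·BB
    A ↦ BB
    B ↦ BC
    C ↦ A
    D ↦ CD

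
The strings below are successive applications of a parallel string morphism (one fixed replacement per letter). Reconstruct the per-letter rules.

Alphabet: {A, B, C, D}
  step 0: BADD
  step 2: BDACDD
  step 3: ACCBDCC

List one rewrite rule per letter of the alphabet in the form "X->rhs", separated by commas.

A->B, B->AC, C->D, D->C

  step 2 ⇒ step 3: BDACDD ⇒ AC·C·B·D·C·C
    A ↦ B
    B ↦ AC
    C ↦ D
    D ↦ C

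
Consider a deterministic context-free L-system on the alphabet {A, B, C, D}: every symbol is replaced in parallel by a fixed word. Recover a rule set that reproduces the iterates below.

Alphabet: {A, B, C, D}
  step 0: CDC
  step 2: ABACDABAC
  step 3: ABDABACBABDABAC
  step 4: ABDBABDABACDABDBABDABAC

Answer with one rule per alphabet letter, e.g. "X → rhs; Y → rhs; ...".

A->AB, B->D, C->AC, D->B

  step 3 ⇒ step 4: ABDABACBABDABAC ⇒ AB·D·B·AB·D·AB·AC·D·AB·D·B·AB·D·AB·AC
    A ↦ AB
    B ↦ D
    C ↦ AC
    D ↦ B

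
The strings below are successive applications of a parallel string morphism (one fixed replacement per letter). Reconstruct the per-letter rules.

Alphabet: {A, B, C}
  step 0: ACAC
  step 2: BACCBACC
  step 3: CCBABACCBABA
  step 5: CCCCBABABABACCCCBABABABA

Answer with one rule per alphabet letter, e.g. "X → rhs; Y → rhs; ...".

  step 2 ⇒ step 3: BACCBACC ⇒ C·C·BA·BA·C·C·BA·BA
    A ↦ C
    B ↦ C
    C ↦ BA

A->C, B->C, C->BA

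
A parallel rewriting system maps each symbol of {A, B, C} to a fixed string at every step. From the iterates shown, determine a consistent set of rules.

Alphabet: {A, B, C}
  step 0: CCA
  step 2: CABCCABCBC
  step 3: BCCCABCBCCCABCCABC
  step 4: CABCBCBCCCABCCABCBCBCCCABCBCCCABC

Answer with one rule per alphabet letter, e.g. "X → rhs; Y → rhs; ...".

  step 3 ⇒ step 4: BCCCABCBCCCABCCABC ⇒ CA·BC·BC·BC·C·CA·BC·CA·BC·BC·BC·C·CA·BC·BC·C·CA·BC
    A ↦ C
    B ↦ CA
    C ↦ BC

A->C, B->CA, C->BC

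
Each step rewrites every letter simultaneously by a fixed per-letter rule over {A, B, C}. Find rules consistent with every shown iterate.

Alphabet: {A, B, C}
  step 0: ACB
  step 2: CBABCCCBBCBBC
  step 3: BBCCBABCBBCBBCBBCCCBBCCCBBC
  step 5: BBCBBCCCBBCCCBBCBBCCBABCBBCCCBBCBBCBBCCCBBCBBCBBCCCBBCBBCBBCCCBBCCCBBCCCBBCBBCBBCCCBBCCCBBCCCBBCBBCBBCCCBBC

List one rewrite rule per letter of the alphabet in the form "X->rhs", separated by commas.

  step 2 ⇒ step 3: CBABCCCBBCBBC ⇒ BBC·C·BAB·C·BBC·BBC·BBC·C·C·BBC·C·C·BBC
    A ↦ BAB
    B ↦ C
    C ↦ BBC

A->BAB, B->C, C->BBC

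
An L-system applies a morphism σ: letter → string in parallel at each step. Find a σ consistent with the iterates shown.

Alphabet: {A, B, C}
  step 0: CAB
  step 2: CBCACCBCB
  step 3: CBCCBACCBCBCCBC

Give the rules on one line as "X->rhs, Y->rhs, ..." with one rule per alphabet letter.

  step 2 ⇒ step 3: CBCACCBCB ⇒ CB·C·CB·AC·CB·CB·C·CB·C
    A ↦ AC
    B ↦ C
    C ↦ CB

A->AC, B->C, C->CB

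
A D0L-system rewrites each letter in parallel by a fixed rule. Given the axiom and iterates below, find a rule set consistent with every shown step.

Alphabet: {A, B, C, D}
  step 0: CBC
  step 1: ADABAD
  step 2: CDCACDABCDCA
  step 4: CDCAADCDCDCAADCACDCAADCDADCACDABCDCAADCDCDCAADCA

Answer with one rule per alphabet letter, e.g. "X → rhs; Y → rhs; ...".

A->CD, B->AB, C->AD, D->CA

  step 1 ⇒ step 2: ADABAD ⇒ CD·CA·CD·AB·CD·CA
    A ↦ CD
    B ↦ AB
    D ↦ CA
  step 0 ⇒ step 1: CBC ⇒ AD·AB·AD
    C ↦ AD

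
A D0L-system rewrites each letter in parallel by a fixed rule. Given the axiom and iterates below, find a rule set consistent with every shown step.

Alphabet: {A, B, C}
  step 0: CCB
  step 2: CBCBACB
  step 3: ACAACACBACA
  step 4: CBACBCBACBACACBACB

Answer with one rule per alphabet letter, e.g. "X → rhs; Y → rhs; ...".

A->CB, B->CA, C->A

  step 3 ⇒ step 4: ACAACACBACA ⇒ CB·A·CB·CB·A·CB·A·CA·CB·A·CB
    A ↦ CB
    B ↦ CA
    C ↦ A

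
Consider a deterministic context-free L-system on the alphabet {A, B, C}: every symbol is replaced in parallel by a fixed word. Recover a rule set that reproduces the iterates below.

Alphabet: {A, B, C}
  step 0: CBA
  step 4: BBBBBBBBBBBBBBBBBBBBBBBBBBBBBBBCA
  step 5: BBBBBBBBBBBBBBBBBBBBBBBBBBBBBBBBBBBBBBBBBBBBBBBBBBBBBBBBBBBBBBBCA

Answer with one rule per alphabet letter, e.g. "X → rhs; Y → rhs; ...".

A->CA, B->BB, C->B

  step 4 ⇒ step 5: BBBBBBBBBBBBBBBBBBBBBBBBBBBBBBBCA ⇒ BB·BB·BB·BB·BB·BB·BB·BB·BB·BB·BB·BB·BB·BB·BB·BB·BB·BB·BB·BB·BB·BB·BB·BB·BB·BB·BB·BB·BB·BB·BB·B·CA
    A ↦ CA
    B ↦ BB
    C ↦ B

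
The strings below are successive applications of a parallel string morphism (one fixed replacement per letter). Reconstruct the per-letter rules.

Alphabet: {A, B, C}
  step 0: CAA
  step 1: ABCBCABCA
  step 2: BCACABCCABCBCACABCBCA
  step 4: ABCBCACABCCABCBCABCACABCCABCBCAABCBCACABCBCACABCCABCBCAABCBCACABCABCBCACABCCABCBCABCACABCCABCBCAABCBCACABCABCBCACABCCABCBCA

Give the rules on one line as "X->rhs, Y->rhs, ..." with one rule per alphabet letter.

A->BCA, B->C, C->ABC

  step 1 ⇒ step 2: ABCBCABCA ⇒ BCA·C·ABC·C·ABC·BCA·C·ABC·BCA
    A ↦ BCA
    B ↦ C
    C ↦ ABC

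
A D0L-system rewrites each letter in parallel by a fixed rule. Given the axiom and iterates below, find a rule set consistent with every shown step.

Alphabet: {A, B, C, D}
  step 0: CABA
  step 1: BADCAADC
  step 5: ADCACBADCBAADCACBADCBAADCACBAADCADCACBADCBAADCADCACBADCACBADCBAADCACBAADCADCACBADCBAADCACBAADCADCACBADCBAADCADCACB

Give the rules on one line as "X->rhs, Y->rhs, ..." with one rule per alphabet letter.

A->ADC, B->A, C->B, D->AC

  step 0 ⇒ step 1: CABA ⇒ B·ADC·A·ADC
    A ↦ ADC
    B ↦ A
    C ↦ B
    D ↦ AC  (constrained at step 1)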